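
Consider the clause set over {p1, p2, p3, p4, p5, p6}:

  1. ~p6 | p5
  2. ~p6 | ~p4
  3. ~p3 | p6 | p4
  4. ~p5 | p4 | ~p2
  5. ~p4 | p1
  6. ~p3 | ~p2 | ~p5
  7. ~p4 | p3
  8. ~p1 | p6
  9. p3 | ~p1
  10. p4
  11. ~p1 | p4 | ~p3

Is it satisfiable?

From the singleton clause (p4), p4 = 1.
From the singleton clause (~p6), p6 = 0.
From the singleton clause (p1), p1 = 1.
Now (~p1) is unsatisfied and unit — conflict.
No assignment satisfies every clause.

No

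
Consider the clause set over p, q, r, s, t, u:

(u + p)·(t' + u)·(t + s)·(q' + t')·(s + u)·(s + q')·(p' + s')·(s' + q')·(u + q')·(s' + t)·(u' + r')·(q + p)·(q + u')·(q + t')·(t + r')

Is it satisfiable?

Try u = 1.
(r') alone gives r = 0.
(q) alone gives q = 1.
(t') alone gives t = 0.
(s) alone gives s = 1.
Now (s') is unsatisfied and unit — conflict.
That branch fails; take u = 0 instead.
(p) alone gives p = 1.
(t') alone gives t = 0.
(s) alone gives s = 1.
Now (s') is unsatisfied and unit — conflict.
Neither u = 1 nor u = 0 works.
No assignment satisfies every clause.

No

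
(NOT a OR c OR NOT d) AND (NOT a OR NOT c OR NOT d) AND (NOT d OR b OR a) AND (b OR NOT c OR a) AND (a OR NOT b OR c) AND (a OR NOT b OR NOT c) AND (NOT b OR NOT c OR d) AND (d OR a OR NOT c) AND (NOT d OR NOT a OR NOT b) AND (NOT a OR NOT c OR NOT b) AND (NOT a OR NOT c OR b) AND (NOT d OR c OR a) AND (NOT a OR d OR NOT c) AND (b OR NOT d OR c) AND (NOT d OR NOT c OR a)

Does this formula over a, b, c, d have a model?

Case a = false:
Case d = false:
Unit clause (NOT c) forces c = false.
Unit clause (NOT b) forces b = false.
Every clause now holds.
A satisfying assignment: a: false,  b: false,  c: false,  d: false.

Yes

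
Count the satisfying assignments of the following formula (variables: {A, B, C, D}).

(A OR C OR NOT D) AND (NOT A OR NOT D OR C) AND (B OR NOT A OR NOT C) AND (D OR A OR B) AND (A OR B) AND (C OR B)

6

There are 2^4 = 16 truth assignments over (A, B, C, D).
Check each against the 6 clauses (columns in the order A, B, C, D):
  F F F F  ✗ fails (D OR A OR B)
  F F F T  ✗ fails (A OR C OR NOT D)
  F F T F  ✗ fails (D OR A OR B)
  F F T T  ✗ fails (A OR B)
  F T F F  ✓ satisfies all
  F T F T  ✗ fails (A OR C OR NOT D)
  F T T F  ✓ satisfies all
  F T T T  ✓ satisfies all
  T F F F  ✗ fails (C OR B)
  T F F T  ✗ fails (NOT A OR NOT D OR C)
  T F T F  ✗ fails (B OR NOT A OR NOT C)
  T F T T  ✗ fails (B OR NOT A OR NOT C)
  T T F F  ✓ satisfies all
  T T F T  ✗ fails (NOT A OR NOT D OR C)
  T T T F  ✓ satisfies all
  T T T T  ✓ satisfies all
6 of the 16 rows are models.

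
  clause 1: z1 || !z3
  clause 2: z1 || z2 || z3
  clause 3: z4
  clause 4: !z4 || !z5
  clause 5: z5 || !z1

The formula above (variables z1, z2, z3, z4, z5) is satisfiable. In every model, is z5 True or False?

False

Suppose z5 = true.
(z4) alone gives z4 = true.
That conflicts with the unit clause (!z4).
So every satisfying assignment has z5 = False.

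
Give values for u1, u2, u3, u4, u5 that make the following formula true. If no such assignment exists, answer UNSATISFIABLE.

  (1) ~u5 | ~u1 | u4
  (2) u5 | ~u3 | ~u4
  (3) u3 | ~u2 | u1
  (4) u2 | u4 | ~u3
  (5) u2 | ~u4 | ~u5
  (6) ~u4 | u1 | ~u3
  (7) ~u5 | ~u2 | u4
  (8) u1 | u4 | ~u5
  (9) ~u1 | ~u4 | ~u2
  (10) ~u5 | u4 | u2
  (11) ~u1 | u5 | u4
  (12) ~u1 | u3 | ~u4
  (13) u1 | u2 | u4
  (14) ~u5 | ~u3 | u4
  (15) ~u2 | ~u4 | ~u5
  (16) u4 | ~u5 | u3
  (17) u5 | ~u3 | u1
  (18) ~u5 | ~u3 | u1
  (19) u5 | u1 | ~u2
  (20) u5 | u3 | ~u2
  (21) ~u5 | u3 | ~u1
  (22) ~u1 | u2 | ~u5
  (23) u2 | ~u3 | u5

u1=0,  u2=0,  u3=0,  u4=1,  u5=0

Suppose u5 = 0.
Suppose u3 = 0.
(~u2) alone gives u2 = 0.
Suppose u1 = 0.
(u4) alone gives u4 = 1.
This assignment satisfies each clause.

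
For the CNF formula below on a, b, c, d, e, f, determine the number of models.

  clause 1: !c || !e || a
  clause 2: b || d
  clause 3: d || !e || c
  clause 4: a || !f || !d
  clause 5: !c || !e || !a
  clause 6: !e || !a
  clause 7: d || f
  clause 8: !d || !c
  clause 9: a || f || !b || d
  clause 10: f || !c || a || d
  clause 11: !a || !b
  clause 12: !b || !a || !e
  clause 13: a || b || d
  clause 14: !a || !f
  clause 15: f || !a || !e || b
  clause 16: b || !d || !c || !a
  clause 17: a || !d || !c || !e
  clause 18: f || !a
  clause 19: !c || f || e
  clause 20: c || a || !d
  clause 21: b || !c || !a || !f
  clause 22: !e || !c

2

There are 2^6 = 64 truth assignments over (a, b, c, d, e, f).
Split on a. With a = true, the clauses containing a are satisfied and !a drops from the rest; 0 of the 2^5 = 32 assignments to the other variables satisfy what remains.
With a = false, by the same count on the reduced clause set, 2 assignments work.
Total: 0 + 2 = 2.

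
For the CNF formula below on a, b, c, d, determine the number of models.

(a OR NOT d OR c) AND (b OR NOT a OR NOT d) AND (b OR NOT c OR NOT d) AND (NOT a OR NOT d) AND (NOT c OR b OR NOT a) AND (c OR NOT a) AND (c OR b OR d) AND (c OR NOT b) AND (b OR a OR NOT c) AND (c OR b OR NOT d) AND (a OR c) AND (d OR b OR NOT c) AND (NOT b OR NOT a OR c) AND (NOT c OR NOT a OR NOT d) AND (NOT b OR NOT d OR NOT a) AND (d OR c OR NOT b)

3

There are 2^4 = 16 truth assignments over (a, b, c, d).
Check each against the 16 clauses (columns in the order a, b, c, d):
  F F F F  ✗ fails (c OR b OR d)
  F F F T  ✗ fails (a OR NOT d OR c)
  F F T F  ✗ fails (b OR a OR NOT c)
  F F T T  ✗ fails (b OR NOT c OR NOT d)
  F T F F  ✗ fails (c OR NOT b)
  F T F T  ✗ fails (a OR NOT d OR c)
  F T T F  ✓ satisfies all
  F T T T  ✓ satisfies all
  T F F F  ✗ fails (c OR NOT a)
  T F F T  ✗ fails (b OR NOT a OR NOT d)
  T F T F  ✗ fails (NOT c OR b OR NOT a)
  T F T T  ✗ fails (b OR NOT a OR NOT d)
  T T F F  ✗ fails (c OR NOT a)
  T T F T  ✗ fails (NOT a OR NOT d)
  T T T F  ✓ satisfies all
  T T T T  ✗ fails (NOT a OR NOT d)
3 of the 16 rows are models.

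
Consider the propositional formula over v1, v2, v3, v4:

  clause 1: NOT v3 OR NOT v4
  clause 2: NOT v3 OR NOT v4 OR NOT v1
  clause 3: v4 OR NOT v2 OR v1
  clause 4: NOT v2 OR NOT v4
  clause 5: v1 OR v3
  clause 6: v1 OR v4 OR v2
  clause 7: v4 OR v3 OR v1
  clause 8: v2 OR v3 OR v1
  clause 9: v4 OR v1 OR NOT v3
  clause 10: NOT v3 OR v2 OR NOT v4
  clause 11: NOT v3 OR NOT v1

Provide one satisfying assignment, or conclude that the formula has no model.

Suppose v3 = false.
(v1) alone gives v1 = true.
Suppose v2 = false.
No clause remains; v4 is free.

v1: true,  v2: false,  v3: false,  v4: false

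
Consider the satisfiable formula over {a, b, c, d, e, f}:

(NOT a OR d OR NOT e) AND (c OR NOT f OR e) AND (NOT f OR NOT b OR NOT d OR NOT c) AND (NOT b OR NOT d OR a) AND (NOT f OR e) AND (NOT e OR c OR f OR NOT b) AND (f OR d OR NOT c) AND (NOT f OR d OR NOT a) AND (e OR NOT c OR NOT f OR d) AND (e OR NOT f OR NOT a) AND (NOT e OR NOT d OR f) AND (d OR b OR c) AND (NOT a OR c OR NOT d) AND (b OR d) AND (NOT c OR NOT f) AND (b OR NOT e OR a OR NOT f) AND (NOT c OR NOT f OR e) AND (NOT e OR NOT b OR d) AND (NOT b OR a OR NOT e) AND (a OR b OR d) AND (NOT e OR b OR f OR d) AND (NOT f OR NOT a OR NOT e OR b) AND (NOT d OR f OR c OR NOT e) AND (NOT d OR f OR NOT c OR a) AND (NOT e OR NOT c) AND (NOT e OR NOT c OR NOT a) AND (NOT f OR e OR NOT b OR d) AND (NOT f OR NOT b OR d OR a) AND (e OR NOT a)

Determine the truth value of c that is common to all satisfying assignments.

Suppose c = true.
From the singleton clause (NOT f), f = false.
From the singleton clause (d), d = true.
From the singleton clause (NOT e), e = false.
From the singleton clause (a), a = true.
But (NOT a) is also a unit clause — contradiction.
So every satisfying assignment has c = False.

False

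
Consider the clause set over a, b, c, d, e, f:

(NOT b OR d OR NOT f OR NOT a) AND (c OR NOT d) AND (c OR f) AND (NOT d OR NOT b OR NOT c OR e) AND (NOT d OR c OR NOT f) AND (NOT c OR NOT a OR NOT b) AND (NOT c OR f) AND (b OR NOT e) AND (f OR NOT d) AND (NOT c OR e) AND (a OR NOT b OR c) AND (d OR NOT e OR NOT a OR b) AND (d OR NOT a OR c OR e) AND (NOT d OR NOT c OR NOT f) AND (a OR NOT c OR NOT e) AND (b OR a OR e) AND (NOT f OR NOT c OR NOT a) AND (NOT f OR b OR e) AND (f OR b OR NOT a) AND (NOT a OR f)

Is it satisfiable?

Suppose c = true.
Unit clause (f) forces f = true.
Unit clause (e) forces e = true.
Unit clause (b) forces b = true.
Unit clause (NOT a) forces a = false.
Now (a) is unsatisfied and unit — conflict.
Backtrack on c: now try c = false.
Unit clause (NOT d) forces d = false.
Unit clause (f) forces f = true.
Suppose b = false.
Unit clause (NOT e) forces e = false.
Now (e) is unsatisfied and unit — conflict.
Backtrack on b: now try b = true.
Unit clause (NOT a) forces a = false.
Now (a) is unsatisfied and unit — conflict.
Either choice for b ends in contradiction.
Either choice for c ends in contradiction.
No assignment satisfies every clause.

Unsatisfiable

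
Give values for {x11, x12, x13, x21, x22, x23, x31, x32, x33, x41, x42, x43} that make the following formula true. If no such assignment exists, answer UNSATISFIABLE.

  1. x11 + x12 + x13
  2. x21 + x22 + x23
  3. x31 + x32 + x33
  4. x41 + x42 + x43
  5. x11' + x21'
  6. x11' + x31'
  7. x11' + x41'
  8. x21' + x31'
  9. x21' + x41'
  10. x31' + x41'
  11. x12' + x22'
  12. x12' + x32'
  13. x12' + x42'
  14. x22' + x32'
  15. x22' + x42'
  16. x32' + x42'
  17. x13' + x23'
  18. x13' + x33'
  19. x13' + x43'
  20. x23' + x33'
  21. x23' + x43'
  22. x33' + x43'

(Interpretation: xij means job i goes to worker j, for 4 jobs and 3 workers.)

UNSATISFIABLE

Try x11 = 0.
Try x12 = 1.
Unit clause (x22') forces x22 = 0.
Unit clause (x32') forces x32 = 0.
Unit clause (x42') forces x42 = 0.
Try x21 = 1.
Unit clause (x31') forces x31 = 0.
Unit clause (x33) forces x33 = 1.
Unit clause (x41') forces x41 = 0.
Unit clause (x43) forces x43 = 1.
Now (x43') is unsatisfied and unit — conflict.
So x21 must be the other value — set x21 = 0.
Unit clause (x23) forces x23 = 1.
Unit clause (x13') forces x13 = 0.
Unit clause (x33') forces x33 = 0.
Unit clause (x31) forces x31 = 1.
Unit clause (x41') forces x41 = 0.
Unit clause (x43) forces x43 = 1.
Now (x43') is unsatisfied and unit — conflict.
Neither x21 = 1 nor x21 = 0 works.
So x12 must be the other value — set x12 = 0.
Unit clause (x13) forces x13 = 1.
Unit clause (x23') forces x23 = 0.
Unit clause (x33') forces x33 = 0.
Unit clause (x43') forces x43 = 0.
Try x21 = 1.
Unit clause (x31') forces x31 = 0.
Unit clause (x32) forces x32 = 1.
Unit clause (x41') forces x41 = 0.
Unit clause (x42) forces x42 = 1.
Now (x42') is unsatisfied and unit — conflict.
So x21 must be the other value — set x21 = 0.
Unit clause (x22) forces x22 = 1.
Unit clause (x32') forces x32 = 0.
Unit clause (x31) forces x31 = 1.
Unit clause (x41') forces x41 = 0.
Unit clause (x42) forces x42 = 1.
Now (x42') is unsatisfied and unit — conflict.
Neither x21 = 1 nor x21 = 0 works.
Neither x12 = 1 nor x12 = 0 works.
So x11 must be the other value — set x11 = 1.
Unit clause (x21') forces x21 = 0.
Unit clause (x31') forces x31 = 0.
Unit clause (x41') forces x41 = 0.
Try x22 = 1.
Unit clause (x12') forces x12 = 0.
Unit clause (x32') forces x32 = 0.
Unit clause (x33) forces x33 = 1.
Unit clause (x42') forces x42 = 0.
Unit clause (x43) forces x43 = 1.
Now (x43') is unsatisfied and unit — conflict.
So x22 must be the other value — set x22 = 0.
Unit clause (x23) forces x23 = 1.
Unit clause (x13') forces x13 = 0.
Unit clause (x33') forces x33 = 0.
Unit clause (x32) forces x32 = 1.
Unit clause (x12') forces x12 = 0.
Unit clause (x42') forces x42 = 0.
Unit clause (x43) forces x43 = 1.
Now (x43') is unsatisfied and unit — conflict.
Neither x22 = 1 nor x22 = 0 works.
Neither x11 = 1 nor x11 = 0 works.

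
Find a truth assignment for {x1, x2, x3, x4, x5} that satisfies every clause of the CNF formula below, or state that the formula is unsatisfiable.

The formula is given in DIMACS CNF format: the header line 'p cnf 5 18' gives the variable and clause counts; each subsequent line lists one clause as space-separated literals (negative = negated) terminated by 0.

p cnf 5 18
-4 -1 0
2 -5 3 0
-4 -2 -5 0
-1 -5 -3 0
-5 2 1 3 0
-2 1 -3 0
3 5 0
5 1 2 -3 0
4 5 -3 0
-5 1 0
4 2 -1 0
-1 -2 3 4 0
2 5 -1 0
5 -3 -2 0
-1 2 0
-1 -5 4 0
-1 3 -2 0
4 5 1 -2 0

UNSATISFIABLE

Try x4 = False.
Try x3 = True.
The clause (x5) is unit, so x5 = True.
The clause (¬x1) is unit, so x1 = False.
Now (x1) is unsatisfied and unit — conflict.
So x3 must be the other value — set x3 = False.
The clause (x5) is unit, so x5 = True.
The clause (x2) is unit, so x2 = True.
The clause (x1) is unit, so x1 = True.
Now (¬x1) is unsatisfied and unit — conflict.
Neither x3 = True nor x3 = False works.
So x4 must be the other value — set x4 = True.
The clause (¬x1) is unit, so x1 = False.
The clause (¬x5) is unit, so x5 = False.
The clause (x3) is unit, so x3 = True.
The clause (¬x2) is unit, so x2 = False.
Now (x2) is unsatisfied and unit — conflict.
Neither x4 = True nor x4 = False works.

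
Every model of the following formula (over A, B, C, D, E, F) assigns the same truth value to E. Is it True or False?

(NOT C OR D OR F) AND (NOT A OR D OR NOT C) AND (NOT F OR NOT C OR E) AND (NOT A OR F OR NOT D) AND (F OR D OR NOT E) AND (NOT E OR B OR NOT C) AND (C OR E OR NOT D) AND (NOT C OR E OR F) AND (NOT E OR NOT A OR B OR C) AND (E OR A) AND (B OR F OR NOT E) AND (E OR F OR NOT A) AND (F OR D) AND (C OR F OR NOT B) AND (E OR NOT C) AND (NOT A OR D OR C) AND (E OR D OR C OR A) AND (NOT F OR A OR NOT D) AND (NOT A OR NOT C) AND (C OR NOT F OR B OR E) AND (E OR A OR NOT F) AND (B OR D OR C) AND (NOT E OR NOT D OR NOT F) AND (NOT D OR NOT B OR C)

Suppose E = false.
(A) alone gives A = true.
(F) alone gives F = true.
(NOT C) alone gives C = false.
(NOT D) alone gives D = false.
Now (D) is unsatisfied and unit — conflict.
So every satisfying assignment has E = True.

True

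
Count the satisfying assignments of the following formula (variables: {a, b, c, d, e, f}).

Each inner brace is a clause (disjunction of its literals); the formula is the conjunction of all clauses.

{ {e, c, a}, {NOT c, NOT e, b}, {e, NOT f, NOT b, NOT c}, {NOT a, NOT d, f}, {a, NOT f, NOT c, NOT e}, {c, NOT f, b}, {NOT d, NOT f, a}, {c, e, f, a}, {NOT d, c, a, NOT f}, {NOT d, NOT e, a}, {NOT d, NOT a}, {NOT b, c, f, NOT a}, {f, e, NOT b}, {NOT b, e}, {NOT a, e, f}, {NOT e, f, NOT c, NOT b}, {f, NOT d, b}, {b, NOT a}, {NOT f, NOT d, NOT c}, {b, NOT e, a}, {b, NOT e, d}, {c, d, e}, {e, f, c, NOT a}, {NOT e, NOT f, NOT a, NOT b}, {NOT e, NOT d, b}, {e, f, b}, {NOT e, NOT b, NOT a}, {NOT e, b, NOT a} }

3

There are 2^6 = 64 truth assignments over (a, b, c, d, e, f).
Split on d. With d = true, the clauses containing d are satisfied and NOT d drops from the rest; 0 of the 2^5 = 32 assignments to the other variables satisfy what remains.
With d = false, by the same count on the reduced clause set, 3 assignments work.
(One model: a=F, b=F, c=T, d=F, e=F, f=T.)
Total: 0 + 3 = 3.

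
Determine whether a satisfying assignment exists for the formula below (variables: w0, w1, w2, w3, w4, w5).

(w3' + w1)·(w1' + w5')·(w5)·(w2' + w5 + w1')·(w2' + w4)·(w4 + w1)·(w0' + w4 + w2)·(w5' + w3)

From the singleton clause (w5), w5 = 1.
From the singleton clause (w1'), w1 = 0.
From the singleton clause (w3'), w3 = 0.
Now (w3) is unsatisfied and unit — conflict.
No assignment satisfies every clause.

Unsatisfiable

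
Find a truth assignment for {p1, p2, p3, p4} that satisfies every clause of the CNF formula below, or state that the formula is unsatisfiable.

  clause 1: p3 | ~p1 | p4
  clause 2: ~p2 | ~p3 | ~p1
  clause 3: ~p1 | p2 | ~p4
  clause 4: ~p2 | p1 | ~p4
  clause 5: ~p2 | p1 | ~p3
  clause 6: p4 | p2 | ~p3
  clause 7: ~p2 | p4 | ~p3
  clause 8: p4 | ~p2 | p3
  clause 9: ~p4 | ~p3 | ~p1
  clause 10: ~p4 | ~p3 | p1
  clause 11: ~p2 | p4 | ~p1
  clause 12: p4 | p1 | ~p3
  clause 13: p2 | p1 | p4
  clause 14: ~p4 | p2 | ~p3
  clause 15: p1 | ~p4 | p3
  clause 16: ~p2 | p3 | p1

p1 ↦ 1, p2 ↦ 1, p3 ↦ 0, p4 ↦ 1

Suppose p3 = 0.
Suppose p1 = 1.
Unit clause (p4) forces p4 = 1.
Unit clause (p2) forces p2 = 1.
Every clause now holds.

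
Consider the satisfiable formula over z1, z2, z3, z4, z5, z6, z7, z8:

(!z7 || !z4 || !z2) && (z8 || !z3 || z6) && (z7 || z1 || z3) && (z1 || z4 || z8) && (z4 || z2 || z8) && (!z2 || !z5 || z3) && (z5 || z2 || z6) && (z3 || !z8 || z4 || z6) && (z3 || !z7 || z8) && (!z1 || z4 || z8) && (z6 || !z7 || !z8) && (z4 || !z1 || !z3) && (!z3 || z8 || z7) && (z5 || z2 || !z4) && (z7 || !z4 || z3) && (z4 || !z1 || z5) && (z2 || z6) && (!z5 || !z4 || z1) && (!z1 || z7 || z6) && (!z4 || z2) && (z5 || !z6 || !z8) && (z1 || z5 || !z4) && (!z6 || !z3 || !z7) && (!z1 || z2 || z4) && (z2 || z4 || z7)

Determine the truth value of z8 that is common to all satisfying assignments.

True

Suppose z8 = false.
Try z3 = false.
The clause (!z7) is unit, so z7 = false.
The clause (z1) is unit, so z1 = true.
The clause (z4) is unit, so z4 = true.
That conflicts with the unit clause (!z4).
Undo z3 and try z3 = true.
The clause (z6) is unit, so z6 = true.
The clause (z7) is unit, so z7 = true.
That conflicts with the unit clause (!z7).
Both values of z3 lead to a conflict.
So every satisfying assignment has z8 = True.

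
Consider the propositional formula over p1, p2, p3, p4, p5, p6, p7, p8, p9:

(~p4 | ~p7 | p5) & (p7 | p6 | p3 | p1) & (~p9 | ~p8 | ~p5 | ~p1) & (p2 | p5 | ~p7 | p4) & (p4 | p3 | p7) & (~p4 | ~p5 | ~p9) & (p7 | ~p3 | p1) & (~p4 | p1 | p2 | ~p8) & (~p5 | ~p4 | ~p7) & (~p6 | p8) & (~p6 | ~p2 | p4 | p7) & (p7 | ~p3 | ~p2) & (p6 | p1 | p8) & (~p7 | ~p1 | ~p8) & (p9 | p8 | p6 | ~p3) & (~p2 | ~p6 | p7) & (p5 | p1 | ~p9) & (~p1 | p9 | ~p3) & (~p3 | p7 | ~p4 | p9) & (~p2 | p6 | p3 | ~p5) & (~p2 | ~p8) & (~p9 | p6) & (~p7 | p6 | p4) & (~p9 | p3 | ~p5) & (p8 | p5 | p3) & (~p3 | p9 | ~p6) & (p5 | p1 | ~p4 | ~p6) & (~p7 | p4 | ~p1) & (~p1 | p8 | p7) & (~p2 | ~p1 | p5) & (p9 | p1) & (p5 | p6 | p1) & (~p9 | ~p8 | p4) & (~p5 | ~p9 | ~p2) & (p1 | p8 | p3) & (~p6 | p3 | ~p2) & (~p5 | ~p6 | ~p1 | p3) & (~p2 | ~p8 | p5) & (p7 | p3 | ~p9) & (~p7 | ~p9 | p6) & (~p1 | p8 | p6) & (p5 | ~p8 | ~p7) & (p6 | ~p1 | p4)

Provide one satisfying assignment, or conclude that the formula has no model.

Try p6 = 1.
The clause (p8) is unit, so p8 = 1.
The clause (~p2) is unit, so p2 = 0.
Try p4 = 1.
The clause (p1) is unit, so p1 = 1.
The clause (~p7) is unit, so p7 = 0.
Try p9 = 1.
The clause (~p5) is unit, so p5 = 0.
The clause (p3) is unit, so p3 = 1.
This assignment satisfies each clause.

p1 ↦ 1; p2 ↦ 0; p3 ↦ 1; p4 ↦ 1; p5 ↦ 0; p6 ↦ 1; p7 ↦ 0; p8 ↦ 1; p9 ↦ 1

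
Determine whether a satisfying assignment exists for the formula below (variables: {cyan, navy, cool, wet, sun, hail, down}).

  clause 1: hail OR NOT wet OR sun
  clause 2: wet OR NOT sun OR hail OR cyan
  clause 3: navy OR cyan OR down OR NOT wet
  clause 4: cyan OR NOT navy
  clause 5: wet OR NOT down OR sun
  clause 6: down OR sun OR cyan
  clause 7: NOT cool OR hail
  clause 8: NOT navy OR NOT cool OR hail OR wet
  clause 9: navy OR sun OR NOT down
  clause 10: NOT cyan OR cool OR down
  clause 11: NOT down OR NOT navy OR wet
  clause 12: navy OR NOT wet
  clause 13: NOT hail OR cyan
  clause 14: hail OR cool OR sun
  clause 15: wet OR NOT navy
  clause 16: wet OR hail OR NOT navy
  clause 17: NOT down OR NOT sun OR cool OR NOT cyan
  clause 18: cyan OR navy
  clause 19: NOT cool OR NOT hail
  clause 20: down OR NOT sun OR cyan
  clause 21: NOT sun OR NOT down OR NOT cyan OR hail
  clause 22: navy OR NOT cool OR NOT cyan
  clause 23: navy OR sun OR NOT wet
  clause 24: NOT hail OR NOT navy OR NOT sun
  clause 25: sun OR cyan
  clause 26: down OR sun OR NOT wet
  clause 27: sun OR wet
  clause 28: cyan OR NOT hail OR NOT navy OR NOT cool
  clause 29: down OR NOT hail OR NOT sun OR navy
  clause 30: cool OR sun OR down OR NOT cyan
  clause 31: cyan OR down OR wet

Branch on cyan: set cyan = true.
Branch on cool: set cool = false.
Unit clause (down) forces down = true.
Unit clause (NOT sun) forces sun = false.
Unit clause (wet) forces wet = true.
Unit clause (hail) forces hail = true.
Unit clause (navy) forces navy = true.
All clauses are satisfied.
A satisfying assignment: cyan ↦ true, navy ↦ true, cool ↦ false, wet ↦ true, sun ↦ false, hail ↦ true, down ↦ true.

Satisfiable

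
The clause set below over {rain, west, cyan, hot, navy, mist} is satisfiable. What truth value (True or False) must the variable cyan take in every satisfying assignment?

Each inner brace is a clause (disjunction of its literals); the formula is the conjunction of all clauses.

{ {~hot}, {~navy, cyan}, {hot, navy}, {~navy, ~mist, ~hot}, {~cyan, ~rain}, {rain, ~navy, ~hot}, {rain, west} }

Suppose cyan = 0.
(~hot) alone gives hot = 0.
(~navy) alone gives navy = 0.
But (navy) is also a unit clause — contradiction.
So every satisfying assignment has cyan = True.

True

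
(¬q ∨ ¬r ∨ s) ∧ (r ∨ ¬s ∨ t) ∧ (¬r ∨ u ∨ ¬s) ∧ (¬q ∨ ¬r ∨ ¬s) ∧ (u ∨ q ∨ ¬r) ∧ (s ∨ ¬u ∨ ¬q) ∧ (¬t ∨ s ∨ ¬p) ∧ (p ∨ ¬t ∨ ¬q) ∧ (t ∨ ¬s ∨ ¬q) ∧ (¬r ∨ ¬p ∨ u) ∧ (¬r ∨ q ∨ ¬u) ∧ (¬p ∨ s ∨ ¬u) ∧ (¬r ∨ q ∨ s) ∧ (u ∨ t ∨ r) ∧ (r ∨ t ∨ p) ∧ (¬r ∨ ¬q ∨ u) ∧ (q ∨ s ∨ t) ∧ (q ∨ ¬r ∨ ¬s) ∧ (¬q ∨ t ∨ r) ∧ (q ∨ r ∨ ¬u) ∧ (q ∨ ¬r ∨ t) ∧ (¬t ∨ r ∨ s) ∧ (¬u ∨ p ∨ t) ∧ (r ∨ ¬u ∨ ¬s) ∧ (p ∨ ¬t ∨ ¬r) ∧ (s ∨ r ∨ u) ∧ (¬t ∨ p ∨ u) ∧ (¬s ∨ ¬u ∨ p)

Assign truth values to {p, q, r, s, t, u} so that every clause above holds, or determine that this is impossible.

p=True, q=False, r=False, s=True, t=True, u=False

Suppose q = False.
Suppose u = False.
Unit clause (¬r) forces r = False.
Unit clause (t) forces t = True.
Unit clause (s) forces s = True.
Unit clause (p) forces p = True.
This assignment satisfies each clause.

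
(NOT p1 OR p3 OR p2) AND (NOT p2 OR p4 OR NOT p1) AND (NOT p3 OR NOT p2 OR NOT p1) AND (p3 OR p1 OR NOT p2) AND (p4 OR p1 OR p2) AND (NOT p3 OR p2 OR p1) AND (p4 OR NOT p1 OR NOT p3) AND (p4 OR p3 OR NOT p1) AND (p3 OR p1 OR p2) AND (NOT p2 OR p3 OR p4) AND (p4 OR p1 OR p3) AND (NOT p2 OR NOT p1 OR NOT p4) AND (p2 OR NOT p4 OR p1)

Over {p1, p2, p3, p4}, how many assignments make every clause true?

3

There are 2^4 = 16 truth assignments over (p1, p2, p3, p4).
Check each against the 13 clauses (columns in the order p1, p2, p3, p4):
  F F F F  ✗ fails (p4 OR p1 OR p2)
  F F F T  ✗ fails (p3 OR p1 OR p2)
  F F T F  ✗ fails (p4 OR p1 OR p2)
  F F T T  ✗ fails (NOT p3 OR p2 OR p1)
  F T F F  ✗ fails (p3 OR p1 OR NOT p2)
  F T F T  ✗ fails (p3 OR p1 OR NOT p2)
  F T T F  ✓ satisfies all
  F T T T  ✓ satisfies all
  T F F F  ✗ fails (NOT p1 OR p3 OR p2)
  T F F T  ✗ fails (NOT p1 OR p3 OR p2)
  T F T F  ✗ fails (p4 OR NOT p1 OR NOT p3)
  T F T T  ✓ satisfies all
  T T F F  ✗ fails (NOT p2 OR p4 OR NOT p1)
  T T F T  ✗ fails (NOT p2 OR NOT p1 OR NOT p4)
  T T T F  ✗ fails (NOT p2 OR p4 OR NOT p1)
  T T T T  ✗ fails (NOT p3 OR NOT p2 OR NOT p1)
3 of the 16 rows are models.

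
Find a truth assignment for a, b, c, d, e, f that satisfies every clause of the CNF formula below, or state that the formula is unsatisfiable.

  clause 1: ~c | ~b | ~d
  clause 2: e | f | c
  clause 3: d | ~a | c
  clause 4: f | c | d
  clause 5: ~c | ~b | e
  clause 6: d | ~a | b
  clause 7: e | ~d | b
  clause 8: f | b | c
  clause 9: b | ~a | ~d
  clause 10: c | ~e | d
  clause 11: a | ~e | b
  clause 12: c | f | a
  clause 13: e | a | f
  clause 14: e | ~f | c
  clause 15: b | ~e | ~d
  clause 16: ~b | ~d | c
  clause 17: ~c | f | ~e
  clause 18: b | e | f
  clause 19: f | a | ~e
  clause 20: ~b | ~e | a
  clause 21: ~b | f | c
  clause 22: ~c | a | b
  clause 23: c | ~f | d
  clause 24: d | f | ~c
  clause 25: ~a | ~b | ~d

a=1,  b=1,  c=1,  d=0,  e=1,  f=1

Try c = 1.
Try b = 1.
The clause (~d) is unit, so d = 0.
The clause (e) is unit, so e = 1.
The clause (f) is unit, so f = 1.
The clause (a) is unit, so a = 1.
This assignment satisfies each clause.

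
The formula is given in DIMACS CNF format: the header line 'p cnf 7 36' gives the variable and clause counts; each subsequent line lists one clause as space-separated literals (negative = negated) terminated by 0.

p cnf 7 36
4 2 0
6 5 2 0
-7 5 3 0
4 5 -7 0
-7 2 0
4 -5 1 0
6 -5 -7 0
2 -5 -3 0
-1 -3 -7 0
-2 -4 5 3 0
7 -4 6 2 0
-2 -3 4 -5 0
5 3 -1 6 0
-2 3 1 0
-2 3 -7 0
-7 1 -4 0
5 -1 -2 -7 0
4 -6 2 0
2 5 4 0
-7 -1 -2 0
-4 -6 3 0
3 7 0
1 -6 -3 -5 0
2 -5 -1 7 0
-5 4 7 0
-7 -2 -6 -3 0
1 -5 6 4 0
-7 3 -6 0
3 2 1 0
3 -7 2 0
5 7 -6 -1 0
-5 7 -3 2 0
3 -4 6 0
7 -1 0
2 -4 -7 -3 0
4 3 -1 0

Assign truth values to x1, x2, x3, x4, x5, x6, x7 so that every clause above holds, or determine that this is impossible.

Branch on x4: set x4 = True.
Branch on x7: set x7 = False.
From the singleton clause (x3), x3 = True.
From the singleton clause (¬x1), x1 = False.
Branch on x2: set x2 = True.
Branch on x6: set x6 = False.
No clause remains; x5 is free.

x1=False,  x2=True,  x3=True,  x4=True,  x5=False,  x6=False,  x7=False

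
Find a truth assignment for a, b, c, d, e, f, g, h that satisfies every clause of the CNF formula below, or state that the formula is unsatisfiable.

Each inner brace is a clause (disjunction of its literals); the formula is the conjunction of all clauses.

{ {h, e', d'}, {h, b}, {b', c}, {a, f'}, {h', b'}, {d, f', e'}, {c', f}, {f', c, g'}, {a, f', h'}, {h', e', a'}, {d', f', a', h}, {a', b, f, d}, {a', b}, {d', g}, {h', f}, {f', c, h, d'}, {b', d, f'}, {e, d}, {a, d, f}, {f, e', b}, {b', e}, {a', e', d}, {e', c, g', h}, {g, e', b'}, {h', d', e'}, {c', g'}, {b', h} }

UNSATISFIABLE

Try h = 1.
Unit clause (b') forces b = 0.
Unit clause (a') forces a = 0.
Unit clause (f') forces f = 0.
Now (f) is unsatisfied and unit — conflict.
Backtrack on h: now try h = 0.
Unit clause (b) forces b = 1.
Now (b') is unsatisfied and unit — conflict.
Neither h = 1 nor h = 0 works.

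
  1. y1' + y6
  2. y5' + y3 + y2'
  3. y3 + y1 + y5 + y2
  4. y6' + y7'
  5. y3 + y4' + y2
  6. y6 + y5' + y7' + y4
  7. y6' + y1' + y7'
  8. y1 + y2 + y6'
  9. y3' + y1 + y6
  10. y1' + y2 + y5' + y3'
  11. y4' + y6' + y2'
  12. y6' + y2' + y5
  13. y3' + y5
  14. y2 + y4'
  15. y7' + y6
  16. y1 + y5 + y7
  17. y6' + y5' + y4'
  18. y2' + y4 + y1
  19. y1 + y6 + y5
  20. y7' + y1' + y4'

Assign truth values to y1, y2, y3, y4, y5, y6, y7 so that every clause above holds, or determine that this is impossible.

Suppose y1 = 0.
Suppose y6 = 0.
From the singleton clause (y3'), y3 = 0.
From the singleton clause (y7'), y7 = 0.
From the singleton clause (y5), y5 = 1.
From the singleton clause (y2'), y2 = 0.
From the singleton clause (y4'), y4 = 0.
Every clause now holds.

y1=0, y2=0, y3=0, y4=0, y5=1, y6=0, y7=0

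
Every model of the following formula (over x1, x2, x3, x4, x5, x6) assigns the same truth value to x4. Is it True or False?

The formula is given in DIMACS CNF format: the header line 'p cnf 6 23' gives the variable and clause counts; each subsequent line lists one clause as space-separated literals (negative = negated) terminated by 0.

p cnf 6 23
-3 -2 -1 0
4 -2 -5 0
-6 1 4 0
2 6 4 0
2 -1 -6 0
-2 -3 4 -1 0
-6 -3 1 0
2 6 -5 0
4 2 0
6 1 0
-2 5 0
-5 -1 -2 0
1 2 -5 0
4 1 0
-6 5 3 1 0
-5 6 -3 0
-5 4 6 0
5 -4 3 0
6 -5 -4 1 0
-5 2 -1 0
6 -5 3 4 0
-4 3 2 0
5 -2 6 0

Suppose x4 = False.
(x2) alone gives x2 = True.
(¬x5) alone gives x5 = False.
Now (x5) is unsatisfied and unit — conflict.
So every satisfying assignment has x4 = True.

True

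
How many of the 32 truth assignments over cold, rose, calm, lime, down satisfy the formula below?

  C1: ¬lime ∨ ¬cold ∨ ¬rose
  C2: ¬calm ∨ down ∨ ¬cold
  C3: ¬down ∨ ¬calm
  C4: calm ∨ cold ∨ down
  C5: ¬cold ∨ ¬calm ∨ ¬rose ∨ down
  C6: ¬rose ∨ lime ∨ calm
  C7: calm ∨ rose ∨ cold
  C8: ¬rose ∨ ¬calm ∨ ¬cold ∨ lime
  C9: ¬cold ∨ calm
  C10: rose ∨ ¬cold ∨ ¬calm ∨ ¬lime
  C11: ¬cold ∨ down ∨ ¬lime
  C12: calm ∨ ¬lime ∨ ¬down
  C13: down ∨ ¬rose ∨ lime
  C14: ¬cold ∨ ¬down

3

There are 2^5 = 32 truth assignments over (cold, rose, calm, lime, down).
Split on cold. With cold = True, the clauses containing cold are satisfied and ¬cold drops from the rest; 0 of the 2^4 = 16 assignments to the other variables satisfy what remains.
With cold = False, by the same count on the reduced clause set, 3 assignments work.
(One model: cold=F, rose=F, calm=T, lime=F, down=F.)
Total: 0 + 3 = 3.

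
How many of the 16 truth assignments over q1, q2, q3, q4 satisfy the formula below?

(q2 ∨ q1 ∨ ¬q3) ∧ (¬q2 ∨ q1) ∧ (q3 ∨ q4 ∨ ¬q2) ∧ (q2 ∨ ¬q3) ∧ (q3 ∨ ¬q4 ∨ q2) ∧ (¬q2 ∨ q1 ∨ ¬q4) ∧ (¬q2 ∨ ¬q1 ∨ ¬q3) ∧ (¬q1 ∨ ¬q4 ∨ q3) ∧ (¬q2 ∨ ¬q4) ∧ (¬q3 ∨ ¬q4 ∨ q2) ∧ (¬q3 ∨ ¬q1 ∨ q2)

2

There are 2^4 = 16 truth assignments over (q1, q2, q3, q4).
Check each against the 11 clauses (columns in the order q1, q2, q3, q4):
  F F F F  ✓ satisfies all
  F F F T  ✗ fails (q3 ∨ ¬q4 ∨ q2)
  F F T F  ✗ fails (q2 ∨ q1 ∨ ¬q3)
  F F T T  ✗ fails (q2 ∨ q1 ∨ ¬q3)
  F T F F  ✗ fails (¬q2 ∨ q1)
  F T F T  ✗ fails (¬q2 ∨ q1)
  F T T F  ✗ fails (¬q2 ∨ q1)
  F T T T  ✗ fails (¬q2 ∨ q1)
  T F F F  ✓ satisfies all
  T F F T  ✗ fails (q3 ∨ ¬q4 ∨ q2)
  T F T F  ✗ fails (q2 ∨ ¬q3)
  T F T T  ✗ fails (q2 ∨ ¬q3)
  T T F F  ✗ fails (q3 ∨ q4 ∨ ¬q2)
  T T F T  ✗ fails (¬q1 ∨ ¬q4 ∨ q3)
  T T T F  ✗ fails (¬q2 ∨ ¬q1 ∨ ¬q3)
  T T T T  ✗ fails (¬q2 ∨ ¬q1 ∨ ¬q3)
2 of the 16 rows are models.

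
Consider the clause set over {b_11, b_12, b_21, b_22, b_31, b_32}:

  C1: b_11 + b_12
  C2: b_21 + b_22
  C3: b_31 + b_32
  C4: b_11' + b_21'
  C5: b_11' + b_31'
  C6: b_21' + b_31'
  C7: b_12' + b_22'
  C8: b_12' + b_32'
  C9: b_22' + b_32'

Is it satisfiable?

Suppose b_11 = 1.
(b_21') alone gives b_21 = 0.
(b_22) alone gives b_22 = 1.
(b_31') alone gives b_31 = 0.
(b_32) alone gives b_32 = 1.
Now (b_32') is unsatisfied and unit — conflict.
Undo b_11 and try b_11 = 0.
(b_12) alone gives b_12 = 1.
(b_22') alone gives b_22 = 0.
(b_21) alone gives b_21 = 1.
(b_31') alone gives b_31 = 0.
(b_32) alone gives b_32 = 1.
Now (b_32') is unsatisfied and unit — conflict.
Either choice for b_11 ends in contradiction.
No assignment satisfies every clause.

No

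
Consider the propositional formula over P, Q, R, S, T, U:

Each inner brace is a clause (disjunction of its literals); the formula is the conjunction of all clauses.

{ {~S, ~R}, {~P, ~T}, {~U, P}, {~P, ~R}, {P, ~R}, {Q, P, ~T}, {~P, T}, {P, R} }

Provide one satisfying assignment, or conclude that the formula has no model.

UNSATISFIABLE

Suppose S = 0.
Suppose P = 0.
The clause (~U) is unit, so U = 0.
The clause (~R) is unit, so R = 0.
But (R) is also a unit clause — contradiction.
So P must be the other value — set P = 1.
The clause (~T) is unit, so T = 0.
But (T) is also a unit clause — contradiction.
Neither P = 1 nor P = 0 works.
So S must be the other value — set S = 1.
The clause (~R) is unit, so R = 0.
The clause (P) is unit, so P = 1.
The clause (~T) is unit, so T = 0.
But (T) is also a unit clause — contradiction.
Neither S = 1 nor S = 0 works.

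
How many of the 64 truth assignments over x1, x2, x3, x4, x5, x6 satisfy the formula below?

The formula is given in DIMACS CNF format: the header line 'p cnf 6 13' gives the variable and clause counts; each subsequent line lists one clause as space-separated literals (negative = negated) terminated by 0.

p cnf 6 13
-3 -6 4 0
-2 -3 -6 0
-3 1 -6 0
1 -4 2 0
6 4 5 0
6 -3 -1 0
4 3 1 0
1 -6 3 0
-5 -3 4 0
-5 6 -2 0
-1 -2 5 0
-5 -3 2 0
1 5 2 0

12

There are 2^6 = 64 truth assignments over (x1, x2, x3, x4, x5, x6).
Split on x1. With x1 = True, the clauses containing x1 are satisfied and ¬x1 drops from the rest; 10 of the 2^5 = 32 assignments to the other variables satisfy what remains.
With x1 = False, by the same count on the reduced clause set, 2 assignments work.
(One model: x1=F, x2=T, x3=F, x4=T, x5=F, x6=F.)
Total: 10 + 2 = 12.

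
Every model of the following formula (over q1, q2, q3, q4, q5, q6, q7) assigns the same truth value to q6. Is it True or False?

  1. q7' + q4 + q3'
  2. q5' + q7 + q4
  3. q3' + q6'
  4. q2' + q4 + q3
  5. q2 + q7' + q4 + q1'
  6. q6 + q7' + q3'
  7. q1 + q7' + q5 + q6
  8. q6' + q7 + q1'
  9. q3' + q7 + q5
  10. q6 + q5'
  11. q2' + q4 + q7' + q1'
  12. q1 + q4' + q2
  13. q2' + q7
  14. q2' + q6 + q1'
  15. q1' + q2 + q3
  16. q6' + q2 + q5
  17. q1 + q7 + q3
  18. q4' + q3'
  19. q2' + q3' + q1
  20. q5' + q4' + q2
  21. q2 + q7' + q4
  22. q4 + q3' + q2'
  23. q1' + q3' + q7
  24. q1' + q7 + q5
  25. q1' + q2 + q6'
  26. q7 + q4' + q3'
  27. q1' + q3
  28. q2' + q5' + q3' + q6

True

Suppose q6 = 0.
Unit clause (q5') forces q5 = 0.
Suppose q7 = 0.
Unit clause (q3') forces q3 = 0.
Unit clause (q2') forces q2 = 0.
Unit clause (q1') forces q1 = 0.
But (q1) is also a unit clause — contradiction.
That branch fails; take q7 = 1 instead.
Unit clause (q3') forces q3 = 0.
Unit clause (q1) forces q1 = 1.
But (q1') is also a unit clause — contradiction.
Either choice for q7 ends in contradiction.
So every satisfying assignment has q6 = True.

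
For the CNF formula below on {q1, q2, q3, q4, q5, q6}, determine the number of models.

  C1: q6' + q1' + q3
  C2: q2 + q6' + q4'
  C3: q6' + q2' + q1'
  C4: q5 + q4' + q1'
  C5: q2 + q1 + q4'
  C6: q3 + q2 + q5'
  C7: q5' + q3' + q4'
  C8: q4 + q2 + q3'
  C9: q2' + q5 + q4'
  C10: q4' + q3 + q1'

17

There are 2^6 = 64 truth assignments over (q1, q2, q3, q4, q5, q6).
Split on q1. With q1 = 1, the clauses containing q1 are satisfied and q1' drops from the rest; 5 of the 2^5 = 32 assignments to the other variables satisfy what remains.
With q1 = 0, by the same count on the reduced clause set, 12 assignments work.
(One model: q1=F, q2=F, q3=F, q4=F, q5=F, q6=F.)
Total: 5 + 12 = 17.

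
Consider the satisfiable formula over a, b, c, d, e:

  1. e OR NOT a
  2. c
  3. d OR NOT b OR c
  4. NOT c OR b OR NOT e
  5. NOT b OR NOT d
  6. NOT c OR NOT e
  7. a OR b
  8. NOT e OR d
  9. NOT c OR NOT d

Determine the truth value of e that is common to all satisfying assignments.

Suppose e = true.
Unit clause (c) forces c = true.
That conflicts with the unit clause (NOT c).
So every satisfying assignment has e = False.

False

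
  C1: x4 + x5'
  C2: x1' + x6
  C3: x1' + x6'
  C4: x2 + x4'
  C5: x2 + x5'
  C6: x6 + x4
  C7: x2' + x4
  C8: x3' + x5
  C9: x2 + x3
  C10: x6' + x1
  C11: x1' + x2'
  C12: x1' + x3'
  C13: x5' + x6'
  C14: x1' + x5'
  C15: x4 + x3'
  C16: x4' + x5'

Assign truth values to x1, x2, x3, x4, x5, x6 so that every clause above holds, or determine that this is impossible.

x1 ↦ 0,  x2 ↦ 1,  x3 ↦ 0,  x4 ↦ 1,  x5 ↦ 0,  x6 ↦ 0

Try x4 = 1.
(x2) alone gives x2 = 1.
(x1') alone gives x1 = 0.
(x6') alone gives x6 = 0.
(x5') alone gives x5 = 0.
(x3') alone gives x3 = 0.
Every clause now holds.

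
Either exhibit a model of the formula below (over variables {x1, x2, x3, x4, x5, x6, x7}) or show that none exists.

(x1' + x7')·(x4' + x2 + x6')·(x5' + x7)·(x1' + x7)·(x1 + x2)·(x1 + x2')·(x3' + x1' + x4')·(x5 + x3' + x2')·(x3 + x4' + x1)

UNSATISFIABLE

Case x1 = 0:
Unit clause (x2) forces x2 = 1.
That conflicts with the unit clause (x2').
That branch fails; take x1 = 1 instead.
Unit clause (x7') forces x7 = 0.
That conflicts with the unit clause (x7).
Both values of x1 lead to a conflict.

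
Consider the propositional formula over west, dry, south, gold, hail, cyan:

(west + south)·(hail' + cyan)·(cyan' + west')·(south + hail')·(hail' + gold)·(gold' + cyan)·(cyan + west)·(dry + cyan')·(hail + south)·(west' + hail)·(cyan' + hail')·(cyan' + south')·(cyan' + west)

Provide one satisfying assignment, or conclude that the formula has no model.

UNSATISFIABLE

Suppose west = 1.
The clause (cyan') is unit, so cyan = 0.
The clause (hail') is unit, so hail = 0.
That conflicts with the unit clause (hail).
That branch fails; take west = 0 instead.
The clause (south) is unit, so south = 1.
The clause (cyan) is unit, so cyan = 1.
That conflicts with the unit clause (cyan').
Both values of west lead to a conflict.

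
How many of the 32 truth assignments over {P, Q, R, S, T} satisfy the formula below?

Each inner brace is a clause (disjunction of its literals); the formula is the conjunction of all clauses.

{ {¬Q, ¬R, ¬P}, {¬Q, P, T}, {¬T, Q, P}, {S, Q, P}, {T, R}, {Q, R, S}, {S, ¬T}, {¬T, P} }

There are 2^5 = 32 truth assignments over (P, Q, R, S, T).
Split on Q. With Q = True, the clauses containing Q are satisfied and ¬Q drops from the rest; 1 of the 2^4 = 16 assignments to the other variables satisfy what remains.
With Q = False, by the same count on the reduced clause set, 5 assignments work.
(One model: P=F, Q=F, R=T, S=T, T=F.)
Total: 1 + 5 = 6.

6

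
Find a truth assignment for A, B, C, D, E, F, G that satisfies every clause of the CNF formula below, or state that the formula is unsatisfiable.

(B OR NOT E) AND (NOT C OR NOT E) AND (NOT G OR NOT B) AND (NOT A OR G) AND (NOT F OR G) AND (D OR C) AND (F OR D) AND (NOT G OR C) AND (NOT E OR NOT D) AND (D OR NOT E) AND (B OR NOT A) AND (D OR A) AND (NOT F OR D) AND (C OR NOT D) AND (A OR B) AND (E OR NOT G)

Branch on B: set B = true.
The clause (NOT G) is unit, so G = false.
The clause (NOT A) is unit, so A = false.
The clause (NOT F) is unit, so F = false.
The clause (D) is unit, so D = true.
The clause (NOT E) is unit, so E = false.
The clause (C) is unit, so C = true.
Every clause now holds.

A=false, B=true, C=true, D=true, E=false, F=false, G=false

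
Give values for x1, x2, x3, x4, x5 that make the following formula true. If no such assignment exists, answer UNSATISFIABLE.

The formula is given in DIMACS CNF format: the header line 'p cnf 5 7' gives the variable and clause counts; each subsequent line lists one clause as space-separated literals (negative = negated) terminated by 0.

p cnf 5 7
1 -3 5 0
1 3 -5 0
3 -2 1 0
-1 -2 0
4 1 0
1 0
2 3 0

From the singleton clause (x1), x1 = True.
From the singleton clause (¬x2), x2 = False.
From the singleton clause (x3), x3 = True.
No clause remains; x4, x5 are free.

x1=True; x2=False; x3=True; x4=True; x5=False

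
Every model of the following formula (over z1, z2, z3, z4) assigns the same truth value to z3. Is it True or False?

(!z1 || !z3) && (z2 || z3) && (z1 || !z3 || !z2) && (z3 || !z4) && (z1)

Suppose z3 = true.
Unit clause (!z1) forces z1 = false.
But (z1) is also a unit clause — contradiction.
So every satisfying assignment has z3 = False.

False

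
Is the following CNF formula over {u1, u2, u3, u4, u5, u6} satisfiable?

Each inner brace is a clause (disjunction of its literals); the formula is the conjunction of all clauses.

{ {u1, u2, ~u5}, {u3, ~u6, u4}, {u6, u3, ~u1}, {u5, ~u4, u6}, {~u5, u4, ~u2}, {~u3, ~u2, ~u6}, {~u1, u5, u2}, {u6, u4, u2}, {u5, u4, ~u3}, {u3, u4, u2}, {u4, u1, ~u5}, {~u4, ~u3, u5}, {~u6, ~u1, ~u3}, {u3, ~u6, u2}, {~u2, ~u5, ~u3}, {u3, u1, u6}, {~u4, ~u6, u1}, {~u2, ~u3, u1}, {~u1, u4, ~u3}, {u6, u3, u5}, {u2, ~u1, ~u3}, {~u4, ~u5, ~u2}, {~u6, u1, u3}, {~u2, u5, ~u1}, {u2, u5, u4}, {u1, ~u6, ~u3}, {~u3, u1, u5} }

No, unsatisfiable

Branch on u1: set u1 = 1.
Branch on u6: set u6 = 1.
(~u3) alone gives u3 = 0.
(u4) alone gives u4 = 1.
(u2) alone gives u2 = 1.
(~u5) alone gives u5 = 0.
But (u5) is also a unit clause — contradiction.
Undo u6 and try u6 = 0.
(u3) alone gives u3 = 1.
(u4) alone gives u4 = 1.
(u5) alone gives u5 = 1.
(~u2) alone gives u2 = 0.
But (u2) is also a unit clause — contradiction.
Either choice for u6 ends in contradiction.
Undo u1 and try u1 = 0.
Branch on u2: set u2 = 1.
(~u3) alone gives u3 = 0.
(u6) alone gives u6 = 1.
But (~u6) is also a unit clause — contradiction.
Undo u2 and try u2 = 0.
(~u5) alone gives u5 = 0.
(u4) alone gives u4 = 1.
(u6) alone gives u6 = 1.
But (~u6) is also a unit clause — contradiction.
Either choice for u2 ends in contradiction.
Either choice for u1 ends in contradiction.
No assignment satisfies every clause.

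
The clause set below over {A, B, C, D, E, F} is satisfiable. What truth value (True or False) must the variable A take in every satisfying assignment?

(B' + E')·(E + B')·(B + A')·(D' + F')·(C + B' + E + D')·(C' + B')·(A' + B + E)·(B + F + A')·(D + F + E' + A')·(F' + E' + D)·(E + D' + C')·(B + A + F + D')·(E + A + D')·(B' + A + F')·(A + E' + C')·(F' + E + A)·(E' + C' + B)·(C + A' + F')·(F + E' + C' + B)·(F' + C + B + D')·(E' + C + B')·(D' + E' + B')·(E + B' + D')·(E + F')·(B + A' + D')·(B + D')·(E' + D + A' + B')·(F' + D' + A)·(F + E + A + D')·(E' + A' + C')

False

Suppose A = 1.
The clause (B) is unit, so B = 1.
The clause (E') is unit, so E = 0.
But (E) is also a unit clause — contradiction.
So every satisfying assignment has A = False.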